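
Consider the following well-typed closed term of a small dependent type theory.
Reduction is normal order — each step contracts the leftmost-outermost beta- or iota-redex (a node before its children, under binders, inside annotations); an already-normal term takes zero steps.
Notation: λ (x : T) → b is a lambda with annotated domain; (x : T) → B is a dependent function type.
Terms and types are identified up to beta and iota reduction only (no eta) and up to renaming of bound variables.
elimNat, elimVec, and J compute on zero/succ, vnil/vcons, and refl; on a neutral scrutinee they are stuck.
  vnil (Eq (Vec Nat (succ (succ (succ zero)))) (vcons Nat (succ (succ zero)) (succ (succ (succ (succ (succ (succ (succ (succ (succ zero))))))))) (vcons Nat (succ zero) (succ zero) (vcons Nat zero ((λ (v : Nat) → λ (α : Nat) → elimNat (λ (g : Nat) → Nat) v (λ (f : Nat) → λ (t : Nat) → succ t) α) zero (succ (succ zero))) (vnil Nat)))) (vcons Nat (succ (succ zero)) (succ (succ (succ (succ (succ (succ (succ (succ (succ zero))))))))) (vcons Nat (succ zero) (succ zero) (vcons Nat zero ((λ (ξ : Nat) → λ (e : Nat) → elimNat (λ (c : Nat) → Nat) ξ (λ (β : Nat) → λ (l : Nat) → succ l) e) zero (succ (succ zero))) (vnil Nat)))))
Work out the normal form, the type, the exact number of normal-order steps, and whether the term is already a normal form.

normal form:
  vnil (Eq (Vec Nat (succ (succ (succ zero)))) (vcons Nat (succ (succ zero)) (succ (succ (succ (succ (succ (succ (succ (succ (succ zero))))))))) (vcons Nat (succ zero) (succ zero) (vcons Nat zero (succ (succ zero)) (vnil Nat)))) (vcons Nat (succ (succ zero)) (succ (succ (succ (succ (succ (succ (succ (succ (succ zero))))))))) (vcons Nat (succ zero) (succ zero) (vcons Nat zero (succ (succ zero)) (vnil Nat)))))
the term's type:
  Vec (Eq (Vec Nat (succ (succ (succ zero)))) (vcons Nat (succ (succ zero)) (succ (succ (succ (succ (succ (succ (succ (succ (succ zero))))))))) (vcons Nat (succ zero) (succ zero) (vcons Nat zero (succ (succ zero)) (vnil Nat)))) (vcons Nat (succ (succ zero)) (succ (succ (succ (succ (succ (succ (succ (succ (succ zero))))))))) (vcons Nat (succ zero) (succ zero) (vcons Nat zero (succ (succ zero)) (vnil Nat))))) zero
normal-order step count: 18
term was already normal: no
first contracted redex: a beta-redex


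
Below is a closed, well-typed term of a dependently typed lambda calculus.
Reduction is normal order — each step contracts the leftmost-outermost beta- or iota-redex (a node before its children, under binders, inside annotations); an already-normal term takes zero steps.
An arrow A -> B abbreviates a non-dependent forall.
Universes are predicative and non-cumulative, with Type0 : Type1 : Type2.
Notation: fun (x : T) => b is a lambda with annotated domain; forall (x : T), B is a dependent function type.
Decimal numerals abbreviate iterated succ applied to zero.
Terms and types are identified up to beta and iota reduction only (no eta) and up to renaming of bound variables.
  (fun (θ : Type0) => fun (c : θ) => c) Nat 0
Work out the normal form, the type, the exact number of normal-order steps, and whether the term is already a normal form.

normal form:
  0
inferred type:
  Nat
steps to reach normal form (normal order): 2
already normal: no
first redex: a beta-redex


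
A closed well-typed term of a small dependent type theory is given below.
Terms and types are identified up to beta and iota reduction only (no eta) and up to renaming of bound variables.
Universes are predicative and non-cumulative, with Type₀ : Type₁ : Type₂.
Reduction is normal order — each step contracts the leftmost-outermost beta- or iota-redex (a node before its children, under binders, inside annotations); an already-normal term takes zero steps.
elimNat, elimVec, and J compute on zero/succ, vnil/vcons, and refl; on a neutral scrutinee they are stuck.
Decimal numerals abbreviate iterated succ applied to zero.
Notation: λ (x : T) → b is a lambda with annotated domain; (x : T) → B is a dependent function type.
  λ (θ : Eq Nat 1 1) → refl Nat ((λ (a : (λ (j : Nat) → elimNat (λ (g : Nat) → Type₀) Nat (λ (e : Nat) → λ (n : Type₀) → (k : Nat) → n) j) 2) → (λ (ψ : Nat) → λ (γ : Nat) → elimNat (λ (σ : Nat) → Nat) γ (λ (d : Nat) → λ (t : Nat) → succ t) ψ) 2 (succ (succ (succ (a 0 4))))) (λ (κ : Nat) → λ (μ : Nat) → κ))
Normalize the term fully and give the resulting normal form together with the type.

reduced normal form:
  λ (θ : Eq Nat 1 1) → refl Nat 5
type:
  (θ : Eq Nat 1 1) → Eq Nat 5 5
observation: the leftmost-outermost redex is a beta-redex, and normalization takes 12 steps.


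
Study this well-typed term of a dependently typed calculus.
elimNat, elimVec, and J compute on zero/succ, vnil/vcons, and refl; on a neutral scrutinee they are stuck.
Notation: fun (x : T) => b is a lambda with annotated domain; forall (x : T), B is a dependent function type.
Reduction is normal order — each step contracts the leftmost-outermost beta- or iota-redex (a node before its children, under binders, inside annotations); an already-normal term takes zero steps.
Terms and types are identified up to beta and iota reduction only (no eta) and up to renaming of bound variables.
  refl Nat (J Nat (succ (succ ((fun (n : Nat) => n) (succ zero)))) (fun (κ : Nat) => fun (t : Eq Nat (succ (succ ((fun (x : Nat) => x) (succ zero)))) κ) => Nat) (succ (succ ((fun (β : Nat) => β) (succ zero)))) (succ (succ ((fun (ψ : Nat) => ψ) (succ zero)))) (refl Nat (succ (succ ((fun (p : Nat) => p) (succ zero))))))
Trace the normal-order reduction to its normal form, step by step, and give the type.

normal-order reduction sequence:
  refl Nat (J Nat (succ (succ ((fun (n : Nat) => n) (succ zero)))) (fun (κ : Nat) => fun (t : Eq Nat (succ (succ ((fun (x : Nat) => x) (succ zero)))) κ) => Nat) (succ (succ ((fun (β : Nat) => β) (succ zero)))) (succ (succ ((fun (ψ : Nat) => ψ) (succ zero)))) (refl Nat (succ (succ ((fun (p : Nat) => p) (succ zero))))))
  ~> refl Nat (succ (succ ((fun (n : Nat) => n) (succ zero))))
  ~> refl Nat (succ (succ (succ zero)))
inferred type:
  Eq Nat (succ (succ (succ zero))) (succ (succ (succ zero)))


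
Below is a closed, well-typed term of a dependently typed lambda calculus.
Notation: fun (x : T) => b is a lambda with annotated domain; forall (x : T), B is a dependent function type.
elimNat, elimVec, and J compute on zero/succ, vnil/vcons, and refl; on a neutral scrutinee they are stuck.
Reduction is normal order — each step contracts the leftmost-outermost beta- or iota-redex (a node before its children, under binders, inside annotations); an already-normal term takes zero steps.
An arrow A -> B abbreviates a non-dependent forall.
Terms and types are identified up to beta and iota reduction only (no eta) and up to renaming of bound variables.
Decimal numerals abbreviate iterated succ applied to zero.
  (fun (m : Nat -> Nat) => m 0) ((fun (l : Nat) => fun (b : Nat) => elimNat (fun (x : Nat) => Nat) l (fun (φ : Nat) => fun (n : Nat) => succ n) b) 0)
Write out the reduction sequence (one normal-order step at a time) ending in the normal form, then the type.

normal-order reduction:
  (fun (m : Nat -> Nat) => m 0) ((fun (l : Nat) => fun (b : Nat) => elimNat (fun (x : Nat) => Nat) l (fun (φ : Nat) => fun (n : Nat) => succ n) b) 0)
  ~> (fun (m : Nat) => fun (l : Nat) => elimNat (fun (b : Nat) => Nat) m (fun (x : Nat) => fun (φ : Nat) => succ φ) l) 0 0
  ~> (fun (m : Nat) => elimNat (fun (l : Nat) => Nat) 0 (fun (b : Nat) => fun (x : Nat) => succ x) m) 0
  ~> elimNat (fun (m : Nat) => Nat) 0 (fun (l : Nat) => fun (b : Nat) => succ b) 0
  ~> 0
inferred type:
  Nat


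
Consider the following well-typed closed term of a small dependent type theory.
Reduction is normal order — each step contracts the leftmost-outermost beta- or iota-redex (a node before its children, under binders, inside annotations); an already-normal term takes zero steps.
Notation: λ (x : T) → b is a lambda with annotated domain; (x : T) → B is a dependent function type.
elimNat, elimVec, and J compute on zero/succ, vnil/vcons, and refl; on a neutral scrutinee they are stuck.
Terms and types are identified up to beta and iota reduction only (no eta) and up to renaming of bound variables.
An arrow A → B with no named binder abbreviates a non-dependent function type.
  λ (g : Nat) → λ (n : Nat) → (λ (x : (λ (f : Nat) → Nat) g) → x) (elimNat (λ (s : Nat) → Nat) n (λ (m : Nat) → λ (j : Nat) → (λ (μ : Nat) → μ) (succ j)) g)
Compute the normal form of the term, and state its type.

reduced normal form:
  λ (g : Nat) → λ (n : Nat) → elimNat (λ (x : Nat) → Nat) n (λ (f : Nat) → λ (s : Nat) → succ s) g
type:
  Nat → Nat → Nat
observation: the first redex contracted is a beta-redex; the normal form is reached in 2 normal-order steps.


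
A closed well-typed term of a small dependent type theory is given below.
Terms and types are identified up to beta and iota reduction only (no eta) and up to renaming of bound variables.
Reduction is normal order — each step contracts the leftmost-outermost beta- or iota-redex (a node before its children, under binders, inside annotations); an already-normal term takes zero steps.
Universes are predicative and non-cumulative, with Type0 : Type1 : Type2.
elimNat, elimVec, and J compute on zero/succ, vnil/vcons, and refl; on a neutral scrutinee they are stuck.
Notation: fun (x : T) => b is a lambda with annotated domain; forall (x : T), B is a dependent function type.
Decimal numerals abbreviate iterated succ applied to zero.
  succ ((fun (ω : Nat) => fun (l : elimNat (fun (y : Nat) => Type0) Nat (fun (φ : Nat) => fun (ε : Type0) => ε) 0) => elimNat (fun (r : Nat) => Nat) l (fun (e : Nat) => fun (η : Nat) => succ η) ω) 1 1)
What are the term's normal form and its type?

reduced normal form:
  3
inferred type:
  Nat
observation: the first redex contracted is a beta-redex; the normal form is reached in 6 normal-order steps.


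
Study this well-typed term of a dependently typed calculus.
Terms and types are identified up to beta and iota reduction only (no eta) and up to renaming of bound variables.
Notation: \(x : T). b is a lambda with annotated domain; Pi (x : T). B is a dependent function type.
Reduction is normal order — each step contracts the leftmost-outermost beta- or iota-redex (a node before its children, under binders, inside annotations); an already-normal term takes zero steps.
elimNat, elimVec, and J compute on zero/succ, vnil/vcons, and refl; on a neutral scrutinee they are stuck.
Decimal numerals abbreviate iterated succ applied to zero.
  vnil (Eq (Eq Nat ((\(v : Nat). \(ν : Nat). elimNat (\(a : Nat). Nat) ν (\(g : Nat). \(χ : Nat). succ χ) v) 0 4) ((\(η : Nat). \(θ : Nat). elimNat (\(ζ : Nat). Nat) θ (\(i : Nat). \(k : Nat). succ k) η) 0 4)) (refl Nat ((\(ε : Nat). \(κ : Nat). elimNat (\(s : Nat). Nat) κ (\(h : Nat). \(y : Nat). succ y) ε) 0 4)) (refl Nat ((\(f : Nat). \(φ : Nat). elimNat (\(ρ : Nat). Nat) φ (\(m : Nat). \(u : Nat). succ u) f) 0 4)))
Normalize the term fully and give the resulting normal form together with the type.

reduced normal form:
  vnil (Eq (Eq Nat 4 4) (refl Nat 4) (refl Nat 4))
inferred type:
  Vec (Eq (Eq Nat 4 4) (refl Nat 4) (refl Nat 4)) 0
observation: the leftmost-outermost redex is a beta-redex, and normalization takes 12 steps.


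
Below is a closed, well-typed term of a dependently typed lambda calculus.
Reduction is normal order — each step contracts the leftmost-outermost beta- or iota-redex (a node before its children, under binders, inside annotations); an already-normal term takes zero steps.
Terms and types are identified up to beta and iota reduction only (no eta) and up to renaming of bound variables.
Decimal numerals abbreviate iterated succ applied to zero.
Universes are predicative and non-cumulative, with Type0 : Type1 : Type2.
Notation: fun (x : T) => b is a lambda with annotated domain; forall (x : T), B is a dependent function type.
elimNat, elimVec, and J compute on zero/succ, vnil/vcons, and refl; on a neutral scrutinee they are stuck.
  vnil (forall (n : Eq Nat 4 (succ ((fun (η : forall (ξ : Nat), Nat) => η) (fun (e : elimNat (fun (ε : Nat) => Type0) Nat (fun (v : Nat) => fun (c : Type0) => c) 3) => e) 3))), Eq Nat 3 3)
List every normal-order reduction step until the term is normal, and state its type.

reduction (normal order):
  vnil (forall (n : Eq Nat 4 (succ ((fun (η : forall (ξ : Nat), Nat) => η) (fun (e : elimNat (fun (ε : Nat) => Type0) Nat (fun (v : Nat) => fun (c : Type0) => c) 3) => e) 3))), Eq Nat 3 3)
  ~> vnil (forall (n : Eq Nat 4 (succ ((fun (η : elimNat (fun (ξ : Nat) => Type0) Nat (fun (e : Nat) => fun (ε : Type0) => ε) 3) => η) 3))), Eq Nat 3 3)
  ~> vnil (forall (n : Eq Nat 4 4), Eq Nat 3 3)
type:
  Vec (forall (n : Eq Nat 4 4), Eq Nat 3 3) 0


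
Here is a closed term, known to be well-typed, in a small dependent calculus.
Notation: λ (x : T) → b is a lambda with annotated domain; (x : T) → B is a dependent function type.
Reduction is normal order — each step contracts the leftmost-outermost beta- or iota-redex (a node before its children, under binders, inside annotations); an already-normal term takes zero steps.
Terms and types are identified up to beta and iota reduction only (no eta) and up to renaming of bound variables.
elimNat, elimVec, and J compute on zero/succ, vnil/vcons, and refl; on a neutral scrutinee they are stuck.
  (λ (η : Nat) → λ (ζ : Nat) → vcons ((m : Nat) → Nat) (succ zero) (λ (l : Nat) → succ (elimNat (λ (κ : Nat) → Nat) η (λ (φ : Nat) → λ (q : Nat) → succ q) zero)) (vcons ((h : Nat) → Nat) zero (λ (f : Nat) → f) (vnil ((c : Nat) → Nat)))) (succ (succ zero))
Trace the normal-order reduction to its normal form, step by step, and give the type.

normal-order reduction sequence:
  (λ (η : Nat) → λ (ζ : Nat) → vcons ((m : Nat) → Nat) (succ zero) (λ (l : Nat) → succ (elimNat (λ (κ : Nat) → Nat) η (λ (φ : Nat) → λ (q : Nat) → succ q) zero)) (vcons ((h : Nat) → Nat) zero (λ (f : Nat) → f) (vnil ((c : Nat) → Nat)))) (succ (succ zero))
  ~> λ (η : Nat) → vcons ((ζ : Nat) → Nat) (succ zero) (λ (m : Nat) → succ (elimNat (λ (l : Nat) → Nat) (succ (succ zero)) (λ (κ : Nat) → λ (φ : Nat) → succ φ) zero)) (vcons ((q : Nat) → Nat) zero (λ (h : Nat) → h) (vnil ((f : Nat) → Nat)))
  ~> λ (η : Nat) → vcons ((ζ : Nat) → Nat) (succ zero) (λ (m : Nat) → succ (succ (succ zero))) (vcons ((l : Nat) → Nat) zero (λ (κ : Nat) → κ) (vnil ((φ : Nat) → Nat)))
type:
  (η : Nat) → Vec ((ζ : Nat) → Nat) (succ (succ zero))


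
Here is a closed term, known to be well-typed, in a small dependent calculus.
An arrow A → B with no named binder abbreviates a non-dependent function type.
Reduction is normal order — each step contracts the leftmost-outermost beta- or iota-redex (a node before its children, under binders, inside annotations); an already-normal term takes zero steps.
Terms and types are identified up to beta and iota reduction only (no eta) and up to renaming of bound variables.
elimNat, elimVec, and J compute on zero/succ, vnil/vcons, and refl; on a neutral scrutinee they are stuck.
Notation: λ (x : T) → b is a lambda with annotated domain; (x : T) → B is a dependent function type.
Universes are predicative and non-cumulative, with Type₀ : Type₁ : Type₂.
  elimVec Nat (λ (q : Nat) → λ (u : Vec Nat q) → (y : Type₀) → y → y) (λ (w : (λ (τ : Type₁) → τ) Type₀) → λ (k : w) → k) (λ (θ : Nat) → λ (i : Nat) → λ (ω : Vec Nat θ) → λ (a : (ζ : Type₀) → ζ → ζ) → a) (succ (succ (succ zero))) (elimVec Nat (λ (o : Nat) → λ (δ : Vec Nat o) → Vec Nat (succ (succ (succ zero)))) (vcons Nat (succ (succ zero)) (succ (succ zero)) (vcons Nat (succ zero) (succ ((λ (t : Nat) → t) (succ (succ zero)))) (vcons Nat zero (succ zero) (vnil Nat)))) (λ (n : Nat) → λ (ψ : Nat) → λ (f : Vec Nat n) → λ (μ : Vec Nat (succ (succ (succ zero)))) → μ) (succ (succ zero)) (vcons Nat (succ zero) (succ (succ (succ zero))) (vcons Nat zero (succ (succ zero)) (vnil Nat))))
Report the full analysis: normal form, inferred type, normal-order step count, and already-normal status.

reduced normal form:
  λ (q : Type₀) → λ (u : q) → u
inferred type:
  (q : Type₀) → q → q
normal-order step count: 28
already normal: no
first redex: a beta-redex


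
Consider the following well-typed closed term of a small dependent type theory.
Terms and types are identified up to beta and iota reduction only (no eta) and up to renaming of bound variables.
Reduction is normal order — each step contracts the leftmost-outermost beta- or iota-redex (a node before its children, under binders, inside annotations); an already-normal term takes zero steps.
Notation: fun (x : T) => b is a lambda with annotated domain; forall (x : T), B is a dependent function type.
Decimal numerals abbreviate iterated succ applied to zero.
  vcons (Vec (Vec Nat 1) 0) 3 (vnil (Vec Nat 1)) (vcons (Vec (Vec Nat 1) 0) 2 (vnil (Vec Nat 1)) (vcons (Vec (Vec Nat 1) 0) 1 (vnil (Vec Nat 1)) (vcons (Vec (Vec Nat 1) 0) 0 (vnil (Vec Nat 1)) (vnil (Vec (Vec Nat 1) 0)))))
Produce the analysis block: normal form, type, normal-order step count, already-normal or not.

normal form:
  vcons (Vec (Vec Nat 1) 0) 3 (vnil (Vec Nat 1)) (vcons (Vec (Vec Nat 1) 0) 2 (vnil (Vec Nat 1)) (vcons (Vec (Vec Nat 1) 0) 1 (vnil (Vec Nat 1)) (vcons (Vec (Vec Nat 1) 0) 0 (vnil (Vec Nat 1)) (vnil (Vec (Vec Nat 1) 0)))))
type:
  Vec (Vec (Vec Nat 1) 0) 4
normal-order step count: 0
already normal: yes


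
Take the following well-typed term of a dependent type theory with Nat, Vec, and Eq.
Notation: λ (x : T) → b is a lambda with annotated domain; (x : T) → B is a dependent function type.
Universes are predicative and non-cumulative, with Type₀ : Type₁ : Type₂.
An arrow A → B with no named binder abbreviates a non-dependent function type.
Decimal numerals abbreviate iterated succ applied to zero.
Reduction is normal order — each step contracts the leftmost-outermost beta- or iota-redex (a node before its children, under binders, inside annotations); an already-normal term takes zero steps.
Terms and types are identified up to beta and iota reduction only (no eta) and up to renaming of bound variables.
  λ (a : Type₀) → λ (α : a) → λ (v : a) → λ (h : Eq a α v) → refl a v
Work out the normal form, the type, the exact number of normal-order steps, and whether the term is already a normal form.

resulting normal form:
  λ (a : Type₀) → λ (α : a) → λ (v : a) → λ (h : Eq a α v) → refl a v
the term's type:
  (a : Type₀) → (α : a) → (v : a) → Eq a α v → Eq a v v
normal-order step count: 0
term was already normal: yes


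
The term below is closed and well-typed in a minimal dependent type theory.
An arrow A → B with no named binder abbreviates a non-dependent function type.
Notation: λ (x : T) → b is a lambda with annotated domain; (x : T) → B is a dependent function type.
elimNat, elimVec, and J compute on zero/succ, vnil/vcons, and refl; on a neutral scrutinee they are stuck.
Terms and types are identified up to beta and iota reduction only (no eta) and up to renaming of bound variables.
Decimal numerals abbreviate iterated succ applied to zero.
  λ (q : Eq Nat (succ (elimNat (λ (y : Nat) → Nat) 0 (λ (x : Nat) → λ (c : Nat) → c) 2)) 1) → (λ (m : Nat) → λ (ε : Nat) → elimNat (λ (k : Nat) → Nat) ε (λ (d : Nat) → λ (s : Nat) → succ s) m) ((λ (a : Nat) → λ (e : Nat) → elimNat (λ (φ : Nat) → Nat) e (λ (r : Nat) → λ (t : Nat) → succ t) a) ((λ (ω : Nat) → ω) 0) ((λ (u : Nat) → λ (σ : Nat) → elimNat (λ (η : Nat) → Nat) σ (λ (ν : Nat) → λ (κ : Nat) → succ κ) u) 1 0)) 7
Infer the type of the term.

the term's type:
  Eq Nat 1 1 → Nat


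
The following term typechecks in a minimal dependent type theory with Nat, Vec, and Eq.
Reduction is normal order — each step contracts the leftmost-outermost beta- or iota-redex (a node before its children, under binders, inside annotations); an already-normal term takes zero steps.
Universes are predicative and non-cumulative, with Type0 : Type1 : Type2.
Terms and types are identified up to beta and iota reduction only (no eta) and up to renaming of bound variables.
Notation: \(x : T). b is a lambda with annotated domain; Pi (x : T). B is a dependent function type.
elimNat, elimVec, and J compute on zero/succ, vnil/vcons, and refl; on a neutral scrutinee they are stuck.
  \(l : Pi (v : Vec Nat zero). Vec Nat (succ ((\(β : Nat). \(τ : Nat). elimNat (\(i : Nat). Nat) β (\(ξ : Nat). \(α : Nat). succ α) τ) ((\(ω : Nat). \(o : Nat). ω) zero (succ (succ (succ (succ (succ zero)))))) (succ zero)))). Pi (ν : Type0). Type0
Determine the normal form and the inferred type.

reduced normal form:
  \(l : Pi (v : Vec Nat zero). Vec Nat (succ (succ zero))). Pi (β : Type0). Type0
inferred type:
  Pi (l : Pi (v : Vec Nat zero). Vec Nat (succ (succ zero))). Type1


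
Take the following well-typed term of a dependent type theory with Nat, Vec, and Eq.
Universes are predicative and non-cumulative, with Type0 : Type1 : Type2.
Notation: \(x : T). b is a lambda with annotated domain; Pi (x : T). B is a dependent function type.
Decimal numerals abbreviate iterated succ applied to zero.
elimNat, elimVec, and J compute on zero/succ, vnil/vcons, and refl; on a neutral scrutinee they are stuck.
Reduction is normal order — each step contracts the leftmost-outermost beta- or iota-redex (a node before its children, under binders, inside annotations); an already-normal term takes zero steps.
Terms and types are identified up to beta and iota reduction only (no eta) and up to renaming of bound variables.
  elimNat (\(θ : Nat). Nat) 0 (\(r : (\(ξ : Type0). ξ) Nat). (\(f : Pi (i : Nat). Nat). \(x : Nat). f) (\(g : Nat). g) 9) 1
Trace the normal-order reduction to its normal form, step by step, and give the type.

normal-order reduction sequence:
  elimNat (\(θ : Nat). Nat) 0 (\(r : (\(ξ : Type0). ξ) Nat). (\(f : Pi (i : Nat). Nat). \(x : Nat). f) (\(g : Nat). g) 9) 1
  ~> (\(θ : (\(r : Type0). r) Nat). (\(ξ : Pi (f : Nat). Nat). \(i : Nat). ξ) (\(x : Nat). x) 9) 0 (elimNat (\(g : Nat). Nat) 0 (\(h : (\(v : Type0). v) Nat). (\(m : Pi (κ : Nat). Nat). \(y : Nat). m) (\(a : Nat). a) 9) 0)
  ~> (\(θ : Pi (r : Nat). Nat). \(ξ : Nat). θ) (\(f : Nat). f) 9 (elimNat (\(i : Nat). Nat) 0 (\(x : (\(g : Type0). g) Nat). (\(h : Pi (v : Nat). Nat). \(m : Nat). h) (\(κ : Nat). κ) 9) 0)
  ~> (\(θ : Nat). \(r : Nat). r) 9 (elimNat (\(ξ : Nat). Nat) 0 (\(f : (\(i : Type0). i) Nat). (\(x : Pi (g : Nat). Nat). \(h : Nat). x) (\(v : Nat). v) 9) 0)
  ~> (\(θ : Nat). θ) (elimNat (\(r : Nat). Nat) 0 (\(ξ : (\(f : Type0). f) Nat). (\(i : Pi (x : Nat). Nat). \(g : Nat). i) (\(h : Nat). h) 9) 0)
  ~> elimNat (\(θ : Nat). Nat) 0 (\(r : (\(ξ : Type0). ξ) Nat). (\(f : Pi (i : Nat). Nat). \(x : Nat). f) (\(g : Nat). g) 9) 0
  ~> 0
inferred type:
  Nat


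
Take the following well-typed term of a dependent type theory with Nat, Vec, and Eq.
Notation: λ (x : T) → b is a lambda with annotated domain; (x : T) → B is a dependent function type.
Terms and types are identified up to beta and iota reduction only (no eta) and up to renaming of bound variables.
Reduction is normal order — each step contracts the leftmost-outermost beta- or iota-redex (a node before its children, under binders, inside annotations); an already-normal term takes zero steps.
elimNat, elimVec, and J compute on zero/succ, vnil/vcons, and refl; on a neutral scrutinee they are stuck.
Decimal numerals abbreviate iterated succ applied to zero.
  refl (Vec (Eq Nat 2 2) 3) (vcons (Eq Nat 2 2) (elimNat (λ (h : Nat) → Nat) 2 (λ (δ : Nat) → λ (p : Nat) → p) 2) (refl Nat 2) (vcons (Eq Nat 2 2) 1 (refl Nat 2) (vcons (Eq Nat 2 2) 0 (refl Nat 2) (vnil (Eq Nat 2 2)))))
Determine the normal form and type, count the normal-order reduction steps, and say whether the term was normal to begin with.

reduced normal form:
  refl (Vec (Eq Nat 2 2) 3) (vcons (Eq Nat 2 2) 2 (refl Nat 2) (vcons (Eq Nat 2 2) 1 (refl Nat 2) (vcons (Eq Nat 2 2) 0 (refl Nat 2) (vnil (Eq Nat 2 2)))))
type:
  Eq (Vec (Eq Nat 2 2) 3) (vcons (Eq Nat 2 2) 2 (refl Nat 2) (vcons (Eq Nat 2 2) 1 (refl Nat 2) (vcons (Eq Nat 2 2) 0 (refl Nat 2) (vnil (Eq Nat 2 2))))) (vcons (Eq Nat 2 2) 2 (refl Nat 2) (vcons (Eq Nat 2 2) 1 (refl Nat 2) (vcons (Eq Nat 2 2) 0 (refl Nat 2) (vnil (Eq Nat 2 2)))))
normal-order step count: 7
already normal: no
first contracted redex: an elimNat iota-redex


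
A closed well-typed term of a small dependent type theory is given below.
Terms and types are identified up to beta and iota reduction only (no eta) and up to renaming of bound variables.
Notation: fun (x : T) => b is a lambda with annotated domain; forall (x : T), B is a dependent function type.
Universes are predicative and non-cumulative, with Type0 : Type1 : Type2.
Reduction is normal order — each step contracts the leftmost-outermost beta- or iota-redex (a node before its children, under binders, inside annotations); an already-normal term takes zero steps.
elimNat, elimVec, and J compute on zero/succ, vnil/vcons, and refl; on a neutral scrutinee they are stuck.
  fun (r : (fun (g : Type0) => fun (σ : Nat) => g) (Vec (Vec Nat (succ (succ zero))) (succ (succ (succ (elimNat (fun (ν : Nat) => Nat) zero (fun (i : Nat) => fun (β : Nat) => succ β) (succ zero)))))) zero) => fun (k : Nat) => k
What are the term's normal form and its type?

resulting normal form:
  fun (r : Vec (Vec Nat (succ (succ zero))) (succ (succ (succ (succ zero))))) => fun (g : Nat) => g
type:
  forall (r : Vec (Vec Nat (succ (succ zero))) (succ (succ (succ (succ zero))))), forall (g : Nat), Nat


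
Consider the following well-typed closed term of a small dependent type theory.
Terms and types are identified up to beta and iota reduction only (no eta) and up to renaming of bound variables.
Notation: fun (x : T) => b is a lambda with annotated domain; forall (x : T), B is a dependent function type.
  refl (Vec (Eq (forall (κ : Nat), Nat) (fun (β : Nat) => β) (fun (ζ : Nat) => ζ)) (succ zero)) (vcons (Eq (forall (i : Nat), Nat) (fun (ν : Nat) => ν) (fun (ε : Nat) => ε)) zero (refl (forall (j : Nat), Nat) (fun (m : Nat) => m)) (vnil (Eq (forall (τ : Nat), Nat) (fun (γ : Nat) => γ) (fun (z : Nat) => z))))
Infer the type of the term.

the term's type:
  Eq (Vec (Eq (forall (κ : Nat), Nat) (fun (β : Nat) => β) (fun (ζ : Nat) => ζ)) (succ zero)) (vcons (Eq (forall (i : Nat), Nat) (fun (ν : Nat) => ν) (fun (ε : Nat) => ε)) zero (refl (forall (j : Nat), Nat) (fun (m : Nat) => m)) (vnil (Eq (forall (τ : Nat), Nat) (fun (γ : Nat) => γ) (fun (z : Nat) => z)))) (vcons (Eq (forall (w : Nat), Nat) (fun (k : Nat) => k) (fun (μ : Nat) => μ)) zero (refl (forall (η : Nat), Nat) (fun (ξ : Nat) => ξ)) (vnil (Eq (forall (e : Nat), Nat) (fun (c : Nat) => c) (fun (p : Nat) => p))))


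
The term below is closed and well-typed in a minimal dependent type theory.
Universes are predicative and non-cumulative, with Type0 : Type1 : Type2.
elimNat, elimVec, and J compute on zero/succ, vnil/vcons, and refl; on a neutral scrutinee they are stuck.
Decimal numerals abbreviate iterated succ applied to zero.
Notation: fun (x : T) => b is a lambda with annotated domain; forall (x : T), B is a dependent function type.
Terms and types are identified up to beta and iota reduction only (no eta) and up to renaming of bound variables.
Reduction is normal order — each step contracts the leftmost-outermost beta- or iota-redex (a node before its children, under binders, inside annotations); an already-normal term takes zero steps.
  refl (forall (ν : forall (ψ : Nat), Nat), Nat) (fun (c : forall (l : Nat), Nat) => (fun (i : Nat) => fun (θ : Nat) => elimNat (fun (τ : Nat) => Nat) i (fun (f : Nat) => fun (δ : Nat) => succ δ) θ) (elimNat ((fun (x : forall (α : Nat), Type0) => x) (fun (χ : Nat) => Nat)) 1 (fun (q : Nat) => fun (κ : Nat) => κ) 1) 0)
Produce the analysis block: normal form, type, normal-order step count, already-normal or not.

resulting normal form:
  refl (forall (ν : forall (ψ : Nat), Nat), Nat) (fun (c : forall (l : Nat), Nat) => 1)
type:
  Eq (forall (ν : forall (ψ : Nat), Nat), Nat) (fun (c : forall (l : Nat), Nat) => 1) (fun (i : forall (θ : Nat), Nat) => 1)
reduction steps (normal order): 7
term was already normal: no
first contracted redex: a beta-redex


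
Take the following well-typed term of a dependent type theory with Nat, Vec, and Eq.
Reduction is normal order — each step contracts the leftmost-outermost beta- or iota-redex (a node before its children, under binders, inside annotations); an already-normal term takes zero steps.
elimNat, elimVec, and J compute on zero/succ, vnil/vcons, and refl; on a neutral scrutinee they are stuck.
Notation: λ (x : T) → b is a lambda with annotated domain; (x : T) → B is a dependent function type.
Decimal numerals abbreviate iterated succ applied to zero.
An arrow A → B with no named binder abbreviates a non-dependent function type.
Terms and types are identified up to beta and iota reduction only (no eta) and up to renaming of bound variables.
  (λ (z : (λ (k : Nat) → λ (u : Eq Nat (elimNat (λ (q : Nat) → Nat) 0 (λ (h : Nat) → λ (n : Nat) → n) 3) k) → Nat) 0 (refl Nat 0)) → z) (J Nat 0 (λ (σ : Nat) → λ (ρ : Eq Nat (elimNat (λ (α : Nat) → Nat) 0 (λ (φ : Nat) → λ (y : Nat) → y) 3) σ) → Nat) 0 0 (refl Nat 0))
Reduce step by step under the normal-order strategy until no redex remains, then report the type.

reduction (normal order):
  (λ (z : (λ (k : Nat) → λ (u : Eq Nat (elimNat (λ (q : Nat) → Nat) 0 (λ (h : Nat) → λ (n : Nat) → n) 3) k) → Nat) 0 (refl Nat 0)) → z) (J Nat 0 (λ (σ : Nat) → λ (ρ : Eq Nat (elimNat (λ (α : Nat) → Nat) 0 (λ (φ : Nat) → λ (y : Nat) → y) 3) σ) → Nat) 0 0 (refl Nat 0))
  ~> J Nat 0 (λ (z : Nat) → λ (k : Eq Nat (elimNat (λ (u : Nat) → Nat) 0 (λ (q : Nat) → λ (h : Nat) → h) 3) z) → Nat) 0 0 (refl Nat 0)
  ~> 0
type:
  Nat


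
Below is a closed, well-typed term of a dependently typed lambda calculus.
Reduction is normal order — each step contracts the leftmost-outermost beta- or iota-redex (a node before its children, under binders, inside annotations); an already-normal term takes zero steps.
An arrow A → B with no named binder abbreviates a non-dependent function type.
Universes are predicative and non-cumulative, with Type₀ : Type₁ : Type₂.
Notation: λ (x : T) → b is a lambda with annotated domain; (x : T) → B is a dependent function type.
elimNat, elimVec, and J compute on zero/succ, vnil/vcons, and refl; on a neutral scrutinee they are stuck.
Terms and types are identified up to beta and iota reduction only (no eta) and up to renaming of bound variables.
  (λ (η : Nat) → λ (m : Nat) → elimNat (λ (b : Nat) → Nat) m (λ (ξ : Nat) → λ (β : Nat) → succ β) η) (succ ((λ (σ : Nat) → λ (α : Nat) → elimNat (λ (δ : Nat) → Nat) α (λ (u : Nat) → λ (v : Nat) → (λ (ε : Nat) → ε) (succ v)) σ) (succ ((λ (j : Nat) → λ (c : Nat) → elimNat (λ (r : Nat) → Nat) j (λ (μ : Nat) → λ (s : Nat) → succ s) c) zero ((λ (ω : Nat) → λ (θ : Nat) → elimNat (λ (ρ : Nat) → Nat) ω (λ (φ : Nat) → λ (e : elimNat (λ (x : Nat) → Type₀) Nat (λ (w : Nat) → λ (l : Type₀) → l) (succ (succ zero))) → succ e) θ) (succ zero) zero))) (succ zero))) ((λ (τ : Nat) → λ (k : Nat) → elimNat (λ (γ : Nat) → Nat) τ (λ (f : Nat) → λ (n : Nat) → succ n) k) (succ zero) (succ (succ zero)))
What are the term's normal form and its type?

normal form:
  succ (succ (succ (succ (succ (succ (succ zero))))))
type:
  Nat
observation: reduction starts at a beta-redex, and 44 normal-order steps reach the normal form.


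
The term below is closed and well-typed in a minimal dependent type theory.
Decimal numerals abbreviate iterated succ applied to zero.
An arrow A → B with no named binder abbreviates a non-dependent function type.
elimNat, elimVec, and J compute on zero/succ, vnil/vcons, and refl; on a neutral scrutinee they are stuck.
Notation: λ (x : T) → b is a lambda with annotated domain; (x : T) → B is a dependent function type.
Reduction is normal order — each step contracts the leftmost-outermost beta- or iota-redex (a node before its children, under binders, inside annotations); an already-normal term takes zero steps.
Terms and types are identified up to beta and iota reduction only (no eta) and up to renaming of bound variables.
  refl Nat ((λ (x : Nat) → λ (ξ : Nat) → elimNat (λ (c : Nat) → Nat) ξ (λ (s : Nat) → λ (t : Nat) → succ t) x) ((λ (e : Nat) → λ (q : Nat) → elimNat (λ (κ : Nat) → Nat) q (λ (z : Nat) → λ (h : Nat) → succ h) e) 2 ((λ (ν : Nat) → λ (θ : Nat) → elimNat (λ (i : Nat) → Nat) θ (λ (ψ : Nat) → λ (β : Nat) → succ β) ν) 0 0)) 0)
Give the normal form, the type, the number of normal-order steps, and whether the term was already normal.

normal form:
  refl Nat 2
the term's type:
  Eq Nat 2 2
normal-order step count: 21
already normal: no
first redex: a beta-redex


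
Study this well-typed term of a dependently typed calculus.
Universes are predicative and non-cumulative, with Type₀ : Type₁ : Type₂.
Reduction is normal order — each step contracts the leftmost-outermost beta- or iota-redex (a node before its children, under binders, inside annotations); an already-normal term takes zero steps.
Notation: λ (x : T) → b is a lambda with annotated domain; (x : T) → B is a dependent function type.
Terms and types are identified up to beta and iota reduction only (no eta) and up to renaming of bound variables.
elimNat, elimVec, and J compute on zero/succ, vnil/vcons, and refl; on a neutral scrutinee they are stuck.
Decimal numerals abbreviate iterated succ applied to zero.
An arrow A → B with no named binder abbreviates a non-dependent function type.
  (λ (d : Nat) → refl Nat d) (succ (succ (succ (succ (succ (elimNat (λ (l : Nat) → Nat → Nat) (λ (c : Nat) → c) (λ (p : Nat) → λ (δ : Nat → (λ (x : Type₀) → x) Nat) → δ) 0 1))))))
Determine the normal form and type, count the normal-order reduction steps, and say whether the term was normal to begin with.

normal form:
  refl Nat 6
the term's type:
  Eq Nat 6 6
normal-order step count: 3
already normal: no
first contracted redex: a beta-redex


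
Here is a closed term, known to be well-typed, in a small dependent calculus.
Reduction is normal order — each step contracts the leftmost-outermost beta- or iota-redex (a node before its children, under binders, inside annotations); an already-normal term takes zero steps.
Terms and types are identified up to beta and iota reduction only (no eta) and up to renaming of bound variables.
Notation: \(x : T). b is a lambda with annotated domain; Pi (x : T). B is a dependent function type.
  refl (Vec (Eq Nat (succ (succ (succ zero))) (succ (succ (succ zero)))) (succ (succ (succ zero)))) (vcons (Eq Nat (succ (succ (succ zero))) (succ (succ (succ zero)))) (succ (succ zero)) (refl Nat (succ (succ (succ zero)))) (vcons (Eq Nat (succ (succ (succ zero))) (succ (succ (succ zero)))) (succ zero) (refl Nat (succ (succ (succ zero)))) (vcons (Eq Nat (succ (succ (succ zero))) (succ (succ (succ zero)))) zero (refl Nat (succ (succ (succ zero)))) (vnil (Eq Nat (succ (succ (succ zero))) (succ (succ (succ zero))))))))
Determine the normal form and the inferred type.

reduced normal form:
  refl (Vec (Eq Nat (succ (succ (succ zero))) (succ (succ (succ zero)))) (succ (succ (succ zero)))) (vcons (Eq Nat (succ (succ (succ zero))) (succ (succ (succ zero)))) (succ (succ zero)) (refl Nat (succ (succ (succ zero)))) (vcons (Eq Nat (succ (succ (succ zero))) (succ (succ (succ zero)))) (succ zero) (refl Nat (succ (succ (succ zero)))) (vcons (Eq Nat (succ (succ (succ zero))) (succ (succ (succ zero)))) zero (refl Nat (succ (succ (succ zero)))) (vnil (Eq Nat (succ (succ (succ zero))) (succ (succ (succ zero))))))))
type:
  Eq (Vec (Eq Nat (succ (succ (succ zero))) (succ (succ (succ zero)))) (succ (succ (succ zero)))) (vcons (Eq Nat (succ (succ (succ zero))) (succ (succ (succ zero)))) (succ (succ zero)) (refl Nat (succ (succ (succ zero)))) (vcons (Eq Nat (succ (succ (succ zero))) (succ (succ (succ zero)))) (succ zero) (refl Nat (succ (succ (succ zero)))) (vcons (Eq Nat (succ (succ (succ zero))) (succ (succ (succ zero)))) zero (refl Nat (succ (succ (succ zero)))) (vnil (Eq Nat (succ (succ (succ zero))) (succ (succ (succ zero)))))))) (vcons (Eq Nat (succ (succ (succ zero))) (succ (succ (succ zero)))) (succ (succ zero)) (refl Nat (succ (succ (succ zero)))) (vcons (Eq Nat (succ (succ (succ zero))) (succ (succ (succ zero)))) (succ zero) (refl Nat (succ (succ (succ zero)))) (vcons (Eq Nat (succ (succ (succ zero))) (succ (succ (succ zero)))) zero (refl Nat (succ (succ (succ zero)))) (vnil (Eq Nat (succ (succ (succ zero))) (succ (succ (succ zero))))))))


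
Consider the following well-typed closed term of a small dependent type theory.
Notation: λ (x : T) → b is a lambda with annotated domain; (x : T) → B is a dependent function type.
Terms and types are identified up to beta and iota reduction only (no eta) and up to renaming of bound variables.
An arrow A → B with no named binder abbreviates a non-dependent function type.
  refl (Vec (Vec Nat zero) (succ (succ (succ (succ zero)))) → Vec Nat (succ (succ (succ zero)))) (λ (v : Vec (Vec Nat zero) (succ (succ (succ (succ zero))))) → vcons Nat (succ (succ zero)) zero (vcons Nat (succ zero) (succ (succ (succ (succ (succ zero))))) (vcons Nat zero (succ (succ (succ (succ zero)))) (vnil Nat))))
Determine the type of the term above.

the term's type:
  Eq (Vec (Vec Nat zero) (succ (succ (succ (succ zero)))) → Vec Nat (succ (succ (succ zero)))) (λ (v : Vec (Vec Nat zero) (succ (succ (succ (succ zero))))) → vcons Nat (succ (succ zero)) zero (vcons Nat (succ zero) (succ (succ (succ (succ (succ zero))))) (vcons Nat zero (succ (succ (succ (succ zero)))) (vnil Nat)))) (λ (δ : Vec (Vec Nat zero) (succ (succ (succ (succ zero))))) → vcons Nat (succ (succ zero)) zero (vcons Nat (succ zero) (succ (succ (succ (succ (succ zero))))) (vcons Nat zero (succ (succ (succ (succ zero)))) (vnil Nat))))


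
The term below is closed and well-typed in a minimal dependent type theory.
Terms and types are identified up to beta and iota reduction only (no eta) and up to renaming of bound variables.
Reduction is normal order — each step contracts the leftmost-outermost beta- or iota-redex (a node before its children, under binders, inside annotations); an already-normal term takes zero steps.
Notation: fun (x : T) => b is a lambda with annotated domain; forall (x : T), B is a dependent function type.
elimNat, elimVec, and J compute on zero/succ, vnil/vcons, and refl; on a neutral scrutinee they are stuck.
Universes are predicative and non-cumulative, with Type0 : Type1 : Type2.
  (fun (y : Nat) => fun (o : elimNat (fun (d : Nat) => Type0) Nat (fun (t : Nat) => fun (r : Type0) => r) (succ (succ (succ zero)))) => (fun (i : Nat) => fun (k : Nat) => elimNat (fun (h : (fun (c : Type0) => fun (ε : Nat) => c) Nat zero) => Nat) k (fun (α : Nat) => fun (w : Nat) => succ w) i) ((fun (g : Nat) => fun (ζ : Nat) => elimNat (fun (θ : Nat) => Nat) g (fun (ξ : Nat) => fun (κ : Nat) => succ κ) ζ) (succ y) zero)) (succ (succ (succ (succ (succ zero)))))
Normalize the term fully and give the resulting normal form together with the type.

reduced normal form:
  fun (y : Nat) => fun (o : Nat) => succ (succ (succ (succ (succ (succ o)))))
the term's type:
  forall (y : Nat), forall (o : Nat), Nat


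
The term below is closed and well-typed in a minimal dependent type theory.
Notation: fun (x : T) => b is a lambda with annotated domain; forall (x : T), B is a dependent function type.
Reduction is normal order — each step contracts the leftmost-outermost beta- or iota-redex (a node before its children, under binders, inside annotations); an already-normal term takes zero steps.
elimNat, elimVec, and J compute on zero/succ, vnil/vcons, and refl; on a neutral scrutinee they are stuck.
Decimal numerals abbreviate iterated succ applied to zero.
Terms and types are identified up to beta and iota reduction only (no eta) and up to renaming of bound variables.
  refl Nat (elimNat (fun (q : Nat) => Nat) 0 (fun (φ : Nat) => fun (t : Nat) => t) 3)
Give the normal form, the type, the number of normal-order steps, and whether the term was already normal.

reduced normal form:
  refl Nat 0
inferred type:
  Eq Nat 0 0
normal-order step count: 10
term was already normal: no
first redex: an elimNat iota-redex
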